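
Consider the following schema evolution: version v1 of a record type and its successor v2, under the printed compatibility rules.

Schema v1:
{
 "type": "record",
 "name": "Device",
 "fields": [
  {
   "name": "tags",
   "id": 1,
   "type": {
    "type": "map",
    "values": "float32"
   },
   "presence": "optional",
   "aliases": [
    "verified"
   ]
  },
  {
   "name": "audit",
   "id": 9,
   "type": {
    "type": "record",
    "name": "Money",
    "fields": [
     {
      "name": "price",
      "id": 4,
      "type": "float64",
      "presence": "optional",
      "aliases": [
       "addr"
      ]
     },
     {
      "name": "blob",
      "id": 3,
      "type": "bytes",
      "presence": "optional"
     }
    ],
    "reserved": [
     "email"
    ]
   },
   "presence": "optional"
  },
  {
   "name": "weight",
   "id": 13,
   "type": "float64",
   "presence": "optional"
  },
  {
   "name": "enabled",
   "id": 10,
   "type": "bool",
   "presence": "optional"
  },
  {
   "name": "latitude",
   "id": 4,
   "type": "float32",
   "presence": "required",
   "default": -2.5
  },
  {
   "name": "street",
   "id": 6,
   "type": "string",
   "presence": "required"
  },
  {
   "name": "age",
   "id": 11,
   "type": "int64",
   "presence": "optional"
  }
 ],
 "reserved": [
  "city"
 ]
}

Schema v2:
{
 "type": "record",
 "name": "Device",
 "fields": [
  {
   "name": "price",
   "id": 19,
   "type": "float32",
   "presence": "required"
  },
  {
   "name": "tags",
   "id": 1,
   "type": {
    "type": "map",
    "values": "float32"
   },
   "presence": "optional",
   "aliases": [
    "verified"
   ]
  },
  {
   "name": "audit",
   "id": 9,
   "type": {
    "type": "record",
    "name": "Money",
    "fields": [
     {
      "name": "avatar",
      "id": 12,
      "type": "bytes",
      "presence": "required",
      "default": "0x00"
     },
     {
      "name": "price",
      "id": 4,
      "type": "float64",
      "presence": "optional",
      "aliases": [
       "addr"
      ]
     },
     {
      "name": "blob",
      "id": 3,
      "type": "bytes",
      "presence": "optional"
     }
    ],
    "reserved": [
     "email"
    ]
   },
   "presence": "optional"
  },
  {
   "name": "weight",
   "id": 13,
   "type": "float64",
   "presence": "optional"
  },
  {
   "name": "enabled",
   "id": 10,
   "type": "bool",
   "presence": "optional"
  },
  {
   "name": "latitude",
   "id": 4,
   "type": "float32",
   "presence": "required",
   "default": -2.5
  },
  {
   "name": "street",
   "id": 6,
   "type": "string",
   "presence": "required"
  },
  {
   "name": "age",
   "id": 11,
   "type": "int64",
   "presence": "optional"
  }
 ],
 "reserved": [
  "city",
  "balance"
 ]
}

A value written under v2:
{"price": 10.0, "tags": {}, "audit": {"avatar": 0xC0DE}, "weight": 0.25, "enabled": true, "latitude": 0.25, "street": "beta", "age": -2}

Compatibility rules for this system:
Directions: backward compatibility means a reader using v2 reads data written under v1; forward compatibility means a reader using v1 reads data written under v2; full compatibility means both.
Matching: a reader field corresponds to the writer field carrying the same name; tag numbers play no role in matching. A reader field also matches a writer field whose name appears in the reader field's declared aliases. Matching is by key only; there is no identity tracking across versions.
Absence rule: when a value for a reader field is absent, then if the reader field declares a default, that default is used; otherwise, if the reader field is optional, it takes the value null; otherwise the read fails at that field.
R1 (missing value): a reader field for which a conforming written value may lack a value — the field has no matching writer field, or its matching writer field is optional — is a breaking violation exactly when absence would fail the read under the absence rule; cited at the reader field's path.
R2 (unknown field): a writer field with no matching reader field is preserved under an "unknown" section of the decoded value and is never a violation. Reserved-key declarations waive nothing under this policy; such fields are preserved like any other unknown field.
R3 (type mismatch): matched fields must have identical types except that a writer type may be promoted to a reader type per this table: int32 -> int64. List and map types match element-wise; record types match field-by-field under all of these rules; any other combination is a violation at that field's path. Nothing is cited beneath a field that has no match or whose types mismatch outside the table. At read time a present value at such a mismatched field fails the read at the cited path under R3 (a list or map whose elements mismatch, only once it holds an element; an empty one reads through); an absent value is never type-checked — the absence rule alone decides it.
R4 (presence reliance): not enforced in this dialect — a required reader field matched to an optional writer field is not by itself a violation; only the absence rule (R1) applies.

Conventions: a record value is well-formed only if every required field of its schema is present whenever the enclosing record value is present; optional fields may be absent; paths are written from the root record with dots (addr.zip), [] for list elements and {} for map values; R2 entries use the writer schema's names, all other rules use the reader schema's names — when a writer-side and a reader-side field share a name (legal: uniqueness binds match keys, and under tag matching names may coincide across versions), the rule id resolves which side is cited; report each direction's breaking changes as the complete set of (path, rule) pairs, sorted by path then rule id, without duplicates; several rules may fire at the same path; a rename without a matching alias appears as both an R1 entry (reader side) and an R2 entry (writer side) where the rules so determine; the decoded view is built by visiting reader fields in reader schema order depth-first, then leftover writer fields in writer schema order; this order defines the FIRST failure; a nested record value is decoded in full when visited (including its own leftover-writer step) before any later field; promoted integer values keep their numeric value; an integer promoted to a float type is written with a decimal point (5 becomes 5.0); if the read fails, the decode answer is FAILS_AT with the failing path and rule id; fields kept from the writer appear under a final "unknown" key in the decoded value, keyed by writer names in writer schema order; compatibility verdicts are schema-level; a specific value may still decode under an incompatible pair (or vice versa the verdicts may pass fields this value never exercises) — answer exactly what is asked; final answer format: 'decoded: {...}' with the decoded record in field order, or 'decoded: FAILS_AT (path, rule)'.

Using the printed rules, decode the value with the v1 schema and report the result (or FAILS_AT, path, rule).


in Device below, arrows point writer -> reader
decoding the Device value with the v1 reader:
  tags := {}
  audit.price := null (not supplied -> null)
  audit.blob := null (not supplied -> null)
  writer audit.avatar: kept under "unknown"
  weight := 0.25
  enabled := true
  latitude := 0.25
  street := "beta"
  age := -2
  writer price: kept under "unknown"
  => decoded: {"tags": {}, "audit": {"price": null, "blob": null, "unknown": {"avatar": 0xC0DE}}, "weight": 0.25, "enabled": true, "latitude": 0.25, "street": "beta", "age": -2, "unknown": {"price": 10.0}}

decoded: {"tags": {}, "audit": {"price": null, "blob": null, "unknown": {"avatar": 0xC0DE}}, "weight": 0.25, "enabled": true, "latitude": 0.25, "street": "beta", "age": -2, "unknown": {"price": 10.0}}


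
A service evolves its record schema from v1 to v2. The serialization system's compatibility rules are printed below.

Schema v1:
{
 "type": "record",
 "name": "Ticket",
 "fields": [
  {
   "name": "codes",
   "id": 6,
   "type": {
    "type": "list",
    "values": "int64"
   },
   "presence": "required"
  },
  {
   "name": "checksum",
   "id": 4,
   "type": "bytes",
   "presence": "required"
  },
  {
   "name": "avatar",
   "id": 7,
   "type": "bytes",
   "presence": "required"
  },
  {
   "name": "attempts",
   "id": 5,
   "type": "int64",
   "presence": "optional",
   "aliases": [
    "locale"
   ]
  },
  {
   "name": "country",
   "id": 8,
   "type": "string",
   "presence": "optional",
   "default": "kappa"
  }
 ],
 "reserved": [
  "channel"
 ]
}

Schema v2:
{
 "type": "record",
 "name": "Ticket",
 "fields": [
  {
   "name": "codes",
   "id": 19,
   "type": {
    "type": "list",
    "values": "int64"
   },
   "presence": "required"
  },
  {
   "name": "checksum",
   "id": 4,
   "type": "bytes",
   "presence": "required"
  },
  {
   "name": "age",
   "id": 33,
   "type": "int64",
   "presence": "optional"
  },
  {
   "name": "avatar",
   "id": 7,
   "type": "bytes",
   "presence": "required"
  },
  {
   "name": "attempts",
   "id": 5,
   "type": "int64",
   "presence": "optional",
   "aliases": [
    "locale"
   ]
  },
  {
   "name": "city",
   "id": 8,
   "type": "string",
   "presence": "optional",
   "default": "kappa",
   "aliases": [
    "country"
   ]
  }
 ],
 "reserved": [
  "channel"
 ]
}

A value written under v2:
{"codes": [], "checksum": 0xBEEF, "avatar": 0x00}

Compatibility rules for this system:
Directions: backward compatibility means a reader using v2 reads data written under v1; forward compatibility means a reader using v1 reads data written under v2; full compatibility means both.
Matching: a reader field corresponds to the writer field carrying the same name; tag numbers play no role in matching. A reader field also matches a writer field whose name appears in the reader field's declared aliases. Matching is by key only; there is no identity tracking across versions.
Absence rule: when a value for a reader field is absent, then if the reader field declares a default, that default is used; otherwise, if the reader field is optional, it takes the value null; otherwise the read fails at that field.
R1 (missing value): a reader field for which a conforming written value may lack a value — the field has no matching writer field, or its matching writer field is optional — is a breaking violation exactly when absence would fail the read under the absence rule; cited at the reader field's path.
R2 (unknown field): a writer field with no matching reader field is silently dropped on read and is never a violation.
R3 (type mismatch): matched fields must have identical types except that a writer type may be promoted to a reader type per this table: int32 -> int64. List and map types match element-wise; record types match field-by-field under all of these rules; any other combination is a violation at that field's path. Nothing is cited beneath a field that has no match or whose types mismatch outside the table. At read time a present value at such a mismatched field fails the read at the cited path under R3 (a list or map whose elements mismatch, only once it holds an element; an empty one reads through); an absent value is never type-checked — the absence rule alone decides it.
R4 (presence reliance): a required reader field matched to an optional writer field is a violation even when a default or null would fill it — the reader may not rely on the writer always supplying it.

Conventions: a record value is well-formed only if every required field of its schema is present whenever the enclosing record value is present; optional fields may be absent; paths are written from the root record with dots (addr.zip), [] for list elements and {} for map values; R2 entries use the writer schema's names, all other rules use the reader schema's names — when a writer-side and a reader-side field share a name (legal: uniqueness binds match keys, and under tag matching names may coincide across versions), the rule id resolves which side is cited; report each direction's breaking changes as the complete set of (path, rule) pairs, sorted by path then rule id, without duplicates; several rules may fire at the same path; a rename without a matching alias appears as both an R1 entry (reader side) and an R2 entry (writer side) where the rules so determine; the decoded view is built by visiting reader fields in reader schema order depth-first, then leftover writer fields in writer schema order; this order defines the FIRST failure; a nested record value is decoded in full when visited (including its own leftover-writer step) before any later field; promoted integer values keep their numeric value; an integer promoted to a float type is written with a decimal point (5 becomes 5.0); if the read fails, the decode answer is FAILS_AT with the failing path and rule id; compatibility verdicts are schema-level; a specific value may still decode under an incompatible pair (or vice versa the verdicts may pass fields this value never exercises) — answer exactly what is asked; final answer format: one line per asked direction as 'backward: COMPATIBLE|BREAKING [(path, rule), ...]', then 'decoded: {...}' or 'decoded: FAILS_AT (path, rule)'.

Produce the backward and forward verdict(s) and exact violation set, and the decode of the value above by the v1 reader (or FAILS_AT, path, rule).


backward: COMPATIBLE []; forward: COMPATIBLE []; decoded: {"codes": [], "checksum": 0xBEEF, "avatar": 0x00, "attempts": null, "country": "kappa"}

arrows below run writer -> reader for Ticket
checking backward for Ticket: reader v2 against writer v1:
  codes: list<int64> -> list<int64>, writer required; from codes
  checksum: bytes -> bytes, writer required; from checksum
  age: no writer match
  avatar: bytes -> bytes, writer required; from avatar
  attempts: int64 -> int64, writer optional; from attempts
  city: string -> string, writer optional; from country
  => backward verdict for Ticket: COMPATIBLE, no violations
checking forward for Ticket: reader v1 against writer v2:
  codes: list<int64> -> list<int64>, writer required; from codes
  checksum: bytes -> bytes, writer required; from checksum
  avatar: bytes -> bytes, writer required; from avatar
  attempts: int64 -> int64, writer optional; from attempts
  country: no writer match
  writer field age has no reader counterpart
  writer field city has no reader counterpart
  => forward verdict for Ticket: COMPATIBLE, no violations
decode walk for Ticket under reader schema v1:
  codes := []
  checksum := 0xBEEF
  avatar := 0x00
  attempts := null (not supplied -> null)
  country := "kappa" (no value, default fills)
  => decoded: {"codes": [], "checksum": 0xBEEF, "avatar": 0x00, "attempts": null, "country": "kappa"}


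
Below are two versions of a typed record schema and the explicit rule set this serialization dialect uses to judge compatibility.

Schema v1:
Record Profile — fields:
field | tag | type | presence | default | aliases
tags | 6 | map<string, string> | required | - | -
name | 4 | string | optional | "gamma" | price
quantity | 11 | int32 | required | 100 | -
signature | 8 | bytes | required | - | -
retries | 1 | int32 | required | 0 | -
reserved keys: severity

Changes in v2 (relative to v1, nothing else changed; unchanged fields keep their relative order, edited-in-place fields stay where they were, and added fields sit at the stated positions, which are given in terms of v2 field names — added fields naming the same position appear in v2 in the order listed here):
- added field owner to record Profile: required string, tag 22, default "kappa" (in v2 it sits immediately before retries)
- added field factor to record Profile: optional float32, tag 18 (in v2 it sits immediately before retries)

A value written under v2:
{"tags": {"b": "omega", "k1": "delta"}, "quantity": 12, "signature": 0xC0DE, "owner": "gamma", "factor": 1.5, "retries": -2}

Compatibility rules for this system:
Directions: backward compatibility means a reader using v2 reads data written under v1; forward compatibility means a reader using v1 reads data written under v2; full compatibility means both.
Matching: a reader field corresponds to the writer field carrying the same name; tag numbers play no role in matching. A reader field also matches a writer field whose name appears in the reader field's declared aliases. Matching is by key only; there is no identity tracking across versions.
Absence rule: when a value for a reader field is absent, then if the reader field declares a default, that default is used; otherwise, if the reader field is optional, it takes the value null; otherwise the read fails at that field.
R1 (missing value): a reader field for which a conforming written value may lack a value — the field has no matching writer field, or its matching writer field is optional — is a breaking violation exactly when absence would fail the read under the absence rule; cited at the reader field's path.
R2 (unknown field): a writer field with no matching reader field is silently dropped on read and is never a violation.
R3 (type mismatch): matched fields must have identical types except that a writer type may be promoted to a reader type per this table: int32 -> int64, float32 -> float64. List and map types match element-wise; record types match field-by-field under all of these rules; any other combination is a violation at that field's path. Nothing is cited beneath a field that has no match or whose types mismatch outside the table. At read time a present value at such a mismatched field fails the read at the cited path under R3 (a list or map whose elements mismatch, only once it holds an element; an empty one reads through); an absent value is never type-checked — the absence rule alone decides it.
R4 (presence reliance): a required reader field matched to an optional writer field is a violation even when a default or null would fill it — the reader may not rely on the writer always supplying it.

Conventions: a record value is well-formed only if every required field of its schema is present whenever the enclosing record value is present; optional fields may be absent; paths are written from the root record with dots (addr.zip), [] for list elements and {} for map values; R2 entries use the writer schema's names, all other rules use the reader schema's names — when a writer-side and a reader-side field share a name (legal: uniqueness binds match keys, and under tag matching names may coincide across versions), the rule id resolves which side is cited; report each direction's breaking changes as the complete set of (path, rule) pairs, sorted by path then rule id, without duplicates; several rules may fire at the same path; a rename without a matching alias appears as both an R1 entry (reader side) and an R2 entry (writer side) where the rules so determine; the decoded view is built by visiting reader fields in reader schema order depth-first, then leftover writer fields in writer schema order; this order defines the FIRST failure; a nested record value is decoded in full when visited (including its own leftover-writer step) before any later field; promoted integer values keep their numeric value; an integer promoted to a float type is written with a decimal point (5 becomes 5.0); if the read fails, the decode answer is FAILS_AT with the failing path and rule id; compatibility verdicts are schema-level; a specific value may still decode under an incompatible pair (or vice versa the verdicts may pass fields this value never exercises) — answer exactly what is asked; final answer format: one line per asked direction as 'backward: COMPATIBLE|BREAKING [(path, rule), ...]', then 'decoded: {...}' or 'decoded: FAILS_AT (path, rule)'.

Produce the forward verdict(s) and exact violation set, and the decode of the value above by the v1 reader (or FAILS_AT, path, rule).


forward: COMPATIBLE []; decoded: {"tags": {"b": "omega", "k1": "delta"}, "name": "gamma", "quantity": 12, "signature": 0xC0DE, "retries": -2}

each type pair in Profile: writer, then reader
forward on Profile — v1 reading data written by v2:
  tags: paired with writer tags (map<string, string> -> map<string, string>; writer required)
  name: paired with writer name (string -> string; writer optional)
  quantity: paired with writer quantity (int32 -> int32; writer required)
  signature: paired with writer signature (bytes -> bytes; writer required)
  retries: paired with writer retries (int32 -> int32; writer required)
  writer field owner has no reader counterpart
  writer field factor has no reader counterpart
  => no violations; forward on Profile: COMPATIBLE
migrating the Profile value to v1:
  tags := {"b": "omega", "k1": "delta"}
  name := "gamma" (absent -> default)
  quantity := 12
  signature := 0xC0DE
  retries := -2
  writer owner: unknown -> dropped
  writer factor: unknown -> dropped
  => decoded: {"tags": {"b": "omega", "k1": "delta"}, "name": "gamma", "quantity": 12, "signature": 0xC0DE, "retries": -2}
checking off the Profile differences that do not matter here:
  added field factor to record Profile: optional float32, tag 18 (in v2 it sits immediately before retries) -> no rule fires on it in Profile's dialect; the asked verdict holds
  added field owner to record Profile: required string, tag 22, default "kappa" (in v2 it sits immediately before retries) -> no rule fires on it in Profile's dialect; the asked verdict holds


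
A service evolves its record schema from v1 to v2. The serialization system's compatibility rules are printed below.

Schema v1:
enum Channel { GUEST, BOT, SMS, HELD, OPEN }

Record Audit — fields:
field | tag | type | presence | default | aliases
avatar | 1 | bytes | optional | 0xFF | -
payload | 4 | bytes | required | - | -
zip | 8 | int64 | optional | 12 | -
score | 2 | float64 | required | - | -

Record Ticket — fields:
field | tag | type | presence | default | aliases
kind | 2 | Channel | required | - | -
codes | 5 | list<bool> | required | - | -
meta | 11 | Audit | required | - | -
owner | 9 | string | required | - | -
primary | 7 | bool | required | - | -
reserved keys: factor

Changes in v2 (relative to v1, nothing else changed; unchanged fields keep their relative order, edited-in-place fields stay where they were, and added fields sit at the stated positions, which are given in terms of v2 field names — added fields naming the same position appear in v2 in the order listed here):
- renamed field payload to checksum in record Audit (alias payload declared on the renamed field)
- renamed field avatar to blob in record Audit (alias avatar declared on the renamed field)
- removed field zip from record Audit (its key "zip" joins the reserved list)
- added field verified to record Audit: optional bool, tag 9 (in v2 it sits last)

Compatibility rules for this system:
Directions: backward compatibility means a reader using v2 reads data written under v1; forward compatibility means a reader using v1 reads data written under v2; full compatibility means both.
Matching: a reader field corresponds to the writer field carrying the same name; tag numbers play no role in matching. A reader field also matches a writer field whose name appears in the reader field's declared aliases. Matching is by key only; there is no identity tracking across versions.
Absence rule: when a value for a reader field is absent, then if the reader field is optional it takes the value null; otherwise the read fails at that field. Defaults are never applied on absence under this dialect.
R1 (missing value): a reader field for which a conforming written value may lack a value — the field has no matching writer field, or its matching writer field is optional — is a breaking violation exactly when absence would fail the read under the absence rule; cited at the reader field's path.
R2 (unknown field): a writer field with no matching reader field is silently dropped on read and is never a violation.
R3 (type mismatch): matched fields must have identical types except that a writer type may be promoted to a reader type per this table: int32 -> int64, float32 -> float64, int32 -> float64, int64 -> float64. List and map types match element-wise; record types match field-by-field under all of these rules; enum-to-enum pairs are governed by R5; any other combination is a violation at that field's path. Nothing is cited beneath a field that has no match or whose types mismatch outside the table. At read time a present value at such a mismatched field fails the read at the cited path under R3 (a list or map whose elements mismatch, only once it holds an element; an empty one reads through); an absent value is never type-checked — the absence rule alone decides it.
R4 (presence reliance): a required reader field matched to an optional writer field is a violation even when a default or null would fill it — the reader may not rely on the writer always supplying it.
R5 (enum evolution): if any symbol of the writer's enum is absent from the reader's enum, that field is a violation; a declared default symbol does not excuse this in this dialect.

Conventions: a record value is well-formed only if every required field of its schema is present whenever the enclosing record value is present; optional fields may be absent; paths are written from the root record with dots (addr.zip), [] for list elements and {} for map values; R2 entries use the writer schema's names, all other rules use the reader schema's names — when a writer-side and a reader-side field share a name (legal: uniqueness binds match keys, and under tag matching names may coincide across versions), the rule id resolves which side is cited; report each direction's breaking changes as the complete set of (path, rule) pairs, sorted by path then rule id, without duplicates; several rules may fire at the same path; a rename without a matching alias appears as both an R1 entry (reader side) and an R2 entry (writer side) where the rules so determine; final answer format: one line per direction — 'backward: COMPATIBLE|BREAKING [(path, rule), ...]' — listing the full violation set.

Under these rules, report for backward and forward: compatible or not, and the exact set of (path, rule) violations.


backward: COMPATIBLE []; forward: BREAKING [(meta.payload, R1)]

the writer's type comes first in each Ticket pair
backward pass over Ticket, reader schema v2, writer schema v1:
  kind: Channel -> Channel, writer required; from kind
  codes: list<bool> -> list<bool>, writer required; from codes
  meta: Audit -> Audit, writer required; from meta
  owner: string -> string, writer required; from owner
  primary: bool -> bool, writer required; from primary
  meta.blob: bytes -> bytes, writer optional; from meta.avatar
  meta.checksum: bytes -> bytes, writer required; from meta.payload
  meta.score: float64 -> float64, writer required; from meta.score
  meta.verified has no writer counterpart
  writer meta.zip: unknown to reader
  => no violations; backward on Ticket: COMPATIBLE
forward pass over Ticket, reader schema v1, writer schema v2:
  kind: Channel -> Channel, writer required; from kind
  codes: list<bool> -> list<bool>, writer required; from codes
  meta: Audit -> Audit, writer required; from meta
  owner: string -> string, writer required; from owner
  primary: bool -> bool, writer required; from primary
  meta.avatar has no writer counterpart
  meta.payload has no writer counterpart
  meta.zip has no writer counterpart
  meta.score: float64 -> float64, writer required; from meta.score
  writer meta.blob: unknown to reader
  writer meta.checksum: unknown to reader
  writer meta.verified: unknown to reader
  rule R1 violated at meta.payload
  forward on Ticket therefore BREAKING (1)


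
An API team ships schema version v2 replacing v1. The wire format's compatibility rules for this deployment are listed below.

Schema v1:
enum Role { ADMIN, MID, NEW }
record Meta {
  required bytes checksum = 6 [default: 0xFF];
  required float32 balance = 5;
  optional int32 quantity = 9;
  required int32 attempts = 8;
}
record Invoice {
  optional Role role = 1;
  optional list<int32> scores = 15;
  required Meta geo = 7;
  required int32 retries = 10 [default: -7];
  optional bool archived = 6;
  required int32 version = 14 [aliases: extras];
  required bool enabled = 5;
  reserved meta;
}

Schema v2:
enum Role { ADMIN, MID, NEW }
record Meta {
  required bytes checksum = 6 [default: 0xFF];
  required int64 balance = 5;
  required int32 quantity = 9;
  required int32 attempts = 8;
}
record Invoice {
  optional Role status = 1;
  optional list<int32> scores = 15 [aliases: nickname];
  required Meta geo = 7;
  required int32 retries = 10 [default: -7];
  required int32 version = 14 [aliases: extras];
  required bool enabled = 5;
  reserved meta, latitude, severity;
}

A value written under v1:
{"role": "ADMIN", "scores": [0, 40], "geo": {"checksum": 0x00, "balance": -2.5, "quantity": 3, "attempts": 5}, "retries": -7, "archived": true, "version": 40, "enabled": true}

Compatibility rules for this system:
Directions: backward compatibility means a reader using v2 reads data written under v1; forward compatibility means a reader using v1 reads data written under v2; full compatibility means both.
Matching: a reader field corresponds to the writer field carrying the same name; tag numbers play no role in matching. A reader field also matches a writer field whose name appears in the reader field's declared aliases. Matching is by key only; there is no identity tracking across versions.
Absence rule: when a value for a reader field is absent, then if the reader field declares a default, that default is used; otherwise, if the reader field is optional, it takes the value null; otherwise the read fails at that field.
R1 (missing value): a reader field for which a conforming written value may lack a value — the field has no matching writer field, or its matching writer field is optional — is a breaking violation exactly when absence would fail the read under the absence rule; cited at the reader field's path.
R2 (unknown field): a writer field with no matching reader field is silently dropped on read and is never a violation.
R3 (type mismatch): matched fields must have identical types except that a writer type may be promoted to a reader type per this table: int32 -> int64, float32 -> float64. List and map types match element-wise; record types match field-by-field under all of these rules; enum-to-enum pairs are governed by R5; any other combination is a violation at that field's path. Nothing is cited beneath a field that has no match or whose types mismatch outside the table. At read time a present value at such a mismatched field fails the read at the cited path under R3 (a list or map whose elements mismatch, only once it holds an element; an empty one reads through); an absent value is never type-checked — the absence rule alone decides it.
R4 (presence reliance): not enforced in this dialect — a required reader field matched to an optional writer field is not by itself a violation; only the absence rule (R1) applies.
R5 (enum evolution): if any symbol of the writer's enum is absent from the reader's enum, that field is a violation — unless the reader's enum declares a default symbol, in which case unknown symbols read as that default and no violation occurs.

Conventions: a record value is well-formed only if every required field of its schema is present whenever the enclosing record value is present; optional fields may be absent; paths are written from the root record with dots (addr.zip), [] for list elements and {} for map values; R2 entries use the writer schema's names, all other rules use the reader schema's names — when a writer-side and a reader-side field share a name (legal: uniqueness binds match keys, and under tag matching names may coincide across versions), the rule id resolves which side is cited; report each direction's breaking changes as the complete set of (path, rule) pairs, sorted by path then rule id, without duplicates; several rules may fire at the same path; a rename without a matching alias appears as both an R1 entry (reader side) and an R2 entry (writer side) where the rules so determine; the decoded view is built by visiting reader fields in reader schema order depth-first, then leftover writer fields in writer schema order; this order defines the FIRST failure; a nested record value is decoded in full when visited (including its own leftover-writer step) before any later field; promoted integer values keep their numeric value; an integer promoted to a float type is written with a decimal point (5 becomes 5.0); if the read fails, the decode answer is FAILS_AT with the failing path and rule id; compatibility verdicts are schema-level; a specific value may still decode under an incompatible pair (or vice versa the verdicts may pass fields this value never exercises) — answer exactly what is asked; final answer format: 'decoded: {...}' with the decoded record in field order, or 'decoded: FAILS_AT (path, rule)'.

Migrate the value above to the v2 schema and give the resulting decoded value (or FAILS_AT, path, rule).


decoded: FAILS_AT (geo.balance, R3)

each type pair in Invoice: writer, then reader
decode walk for Invoice under reader schema v2:
  status := null (missing; optional => null)
  scores := [0, 40]
  geo.checksum := 0x00
  read fails at geo.balance under R3
  => FAILS_AT (geo.balance, R3)
the rest of the Invoice diff is inert for this question:
  field quantity in record Meta: optional changed to required -> schema-level compatibility only; this Invoice value's decode is unchanged
  renamed field role to status in record Invoice -> no rule fires on it and the decoded Invoice view is identical with or without it
  removed field archived from record Invoice -> no rule fires on it and the decoded Invoice view is identical with or without it


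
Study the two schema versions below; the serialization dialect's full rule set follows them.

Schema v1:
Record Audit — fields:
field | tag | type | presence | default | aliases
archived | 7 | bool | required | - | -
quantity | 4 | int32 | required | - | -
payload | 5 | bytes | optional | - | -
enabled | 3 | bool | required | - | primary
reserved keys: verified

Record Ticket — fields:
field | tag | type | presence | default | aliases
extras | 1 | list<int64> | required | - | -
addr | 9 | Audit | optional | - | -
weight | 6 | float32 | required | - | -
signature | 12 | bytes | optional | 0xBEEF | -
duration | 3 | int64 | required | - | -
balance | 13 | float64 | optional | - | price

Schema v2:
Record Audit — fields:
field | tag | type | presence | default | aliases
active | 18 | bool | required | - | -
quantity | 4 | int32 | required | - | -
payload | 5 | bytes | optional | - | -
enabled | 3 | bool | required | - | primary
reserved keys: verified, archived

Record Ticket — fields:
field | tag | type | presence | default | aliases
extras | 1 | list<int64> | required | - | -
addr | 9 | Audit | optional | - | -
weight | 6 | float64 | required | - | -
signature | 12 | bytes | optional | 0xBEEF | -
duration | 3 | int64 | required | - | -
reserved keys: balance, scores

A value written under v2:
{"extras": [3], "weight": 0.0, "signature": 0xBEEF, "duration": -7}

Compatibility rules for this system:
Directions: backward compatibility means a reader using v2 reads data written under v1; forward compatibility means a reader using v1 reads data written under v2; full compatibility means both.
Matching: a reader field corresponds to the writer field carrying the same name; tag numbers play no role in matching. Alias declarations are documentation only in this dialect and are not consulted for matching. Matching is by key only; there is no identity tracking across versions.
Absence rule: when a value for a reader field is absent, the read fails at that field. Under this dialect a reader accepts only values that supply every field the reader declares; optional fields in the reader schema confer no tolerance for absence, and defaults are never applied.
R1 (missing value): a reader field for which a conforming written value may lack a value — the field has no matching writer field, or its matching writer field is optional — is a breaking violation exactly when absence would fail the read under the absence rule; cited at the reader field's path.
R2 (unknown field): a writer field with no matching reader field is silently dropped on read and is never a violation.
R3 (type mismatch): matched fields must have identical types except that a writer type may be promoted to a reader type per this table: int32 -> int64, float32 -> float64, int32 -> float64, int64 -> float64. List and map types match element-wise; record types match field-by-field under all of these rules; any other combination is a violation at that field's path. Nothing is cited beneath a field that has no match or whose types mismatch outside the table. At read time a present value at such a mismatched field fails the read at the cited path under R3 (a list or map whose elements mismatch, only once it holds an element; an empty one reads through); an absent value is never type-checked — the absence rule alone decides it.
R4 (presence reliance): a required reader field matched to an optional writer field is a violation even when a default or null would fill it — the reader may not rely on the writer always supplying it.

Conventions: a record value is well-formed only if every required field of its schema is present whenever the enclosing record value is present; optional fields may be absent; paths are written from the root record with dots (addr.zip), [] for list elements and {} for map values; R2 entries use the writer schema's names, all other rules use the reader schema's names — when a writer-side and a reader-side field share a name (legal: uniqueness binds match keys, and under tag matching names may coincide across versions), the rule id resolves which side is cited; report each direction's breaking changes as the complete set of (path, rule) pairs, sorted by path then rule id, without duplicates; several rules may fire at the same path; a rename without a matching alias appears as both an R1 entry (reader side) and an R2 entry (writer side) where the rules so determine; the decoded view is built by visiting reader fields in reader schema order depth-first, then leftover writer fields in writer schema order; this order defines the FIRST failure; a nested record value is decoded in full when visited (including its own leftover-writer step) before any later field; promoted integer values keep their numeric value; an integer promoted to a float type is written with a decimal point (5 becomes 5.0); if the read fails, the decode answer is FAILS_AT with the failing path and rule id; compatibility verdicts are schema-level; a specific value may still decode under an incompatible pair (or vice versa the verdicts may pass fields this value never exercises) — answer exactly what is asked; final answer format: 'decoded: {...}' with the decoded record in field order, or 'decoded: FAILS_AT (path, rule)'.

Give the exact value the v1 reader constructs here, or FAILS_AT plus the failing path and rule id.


decoded: FAILS_AT (addr, R1)

arrows below run writer -> reader for Ticket
decode (reader v1):
  extras := [3]
  read fails at addr under R1 (no fill)
  => FAILS_AT (addr, R1)
the rest of the Ticket diff is inert for this question:
  removed field balance from record Ticket (its key "balance" joins the reserved list) -> matters for Ticket compatibility verdicts, not for this value's decode
  added field active to record Audit: required bool, tag 18 (in v2 it sits immediately before quantity) -> matters for Ticket compatibility verdicts, not for this value's decode
  field weight in record Ticket: type float32 changed to float64 -> matters for Ticket compatibility verdicts, not for this value's decode
  removed field archived from record Audit (its key "archived" joins the reserved list) -> matters for Ticket compatibility verdicts, not for this value's decode


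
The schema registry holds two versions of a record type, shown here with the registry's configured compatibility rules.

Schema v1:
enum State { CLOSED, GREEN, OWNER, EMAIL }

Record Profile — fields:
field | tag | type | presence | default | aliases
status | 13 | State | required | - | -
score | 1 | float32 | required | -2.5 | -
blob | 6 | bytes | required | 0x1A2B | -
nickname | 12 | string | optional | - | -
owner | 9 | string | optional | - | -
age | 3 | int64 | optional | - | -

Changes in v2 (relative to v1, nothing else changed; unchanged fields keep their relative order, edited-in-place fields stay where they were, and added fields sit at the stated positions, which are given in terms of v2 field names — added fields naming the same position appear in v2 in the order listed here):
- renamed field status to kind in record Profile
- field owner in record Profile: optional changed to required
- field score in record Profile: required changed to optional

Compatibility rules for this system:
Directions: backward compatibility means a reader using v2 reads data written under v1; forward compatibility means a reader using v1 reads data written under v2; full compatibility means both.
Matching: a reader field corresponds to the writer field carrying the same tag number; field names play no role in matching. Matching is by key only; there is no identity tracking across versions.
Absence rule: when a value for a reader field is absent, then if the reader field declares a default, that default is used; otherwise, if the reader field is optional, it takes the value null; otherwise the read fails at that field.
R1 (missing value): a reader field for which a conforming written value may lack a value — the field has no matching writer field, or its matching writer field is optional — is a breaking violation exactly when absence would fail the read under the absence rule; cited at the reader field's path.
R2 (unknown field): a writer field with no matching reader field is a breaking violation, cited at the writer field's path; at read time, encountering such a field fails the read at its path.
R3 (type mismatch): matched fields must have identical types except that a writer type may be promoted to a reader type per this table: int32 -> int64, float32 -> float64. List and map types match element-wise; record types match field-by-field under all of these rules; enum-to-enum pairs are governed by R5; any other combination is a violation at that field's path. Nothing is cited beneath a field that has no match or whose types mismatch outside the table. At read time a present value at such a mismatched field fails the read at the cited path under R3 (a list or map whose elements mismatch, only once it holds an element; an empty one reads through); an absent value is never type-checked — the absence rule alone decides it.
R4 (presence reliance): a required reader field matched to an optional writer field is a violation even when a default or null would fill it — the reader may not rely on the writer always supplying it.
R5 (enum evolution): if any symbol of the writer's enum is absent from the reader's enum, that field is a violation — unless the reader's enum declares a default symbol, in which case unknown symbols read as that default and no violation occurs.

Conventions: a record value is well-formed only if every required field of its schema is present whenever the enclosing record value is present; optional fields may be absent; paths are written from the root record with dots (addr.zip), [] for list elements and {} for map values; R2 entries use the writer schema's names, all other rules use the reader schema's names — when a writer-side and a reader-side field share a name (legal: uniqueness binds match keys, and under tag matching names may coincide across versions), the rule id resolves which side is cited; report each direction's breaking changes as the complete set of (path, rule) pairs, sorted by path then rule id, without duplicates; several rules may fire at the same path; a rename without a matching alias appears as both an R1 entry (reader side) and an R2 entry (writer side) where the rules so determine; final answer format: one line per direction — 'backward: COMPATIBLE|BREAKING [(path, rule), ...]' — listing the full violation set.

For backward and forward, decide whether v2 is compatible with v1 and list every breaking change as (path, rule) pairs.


backward: BREAKING [(owner, R1), (owner, R4)]; forward: BREAKING [(score, R4)]

in Profile below, arrows point writer -> reader
backward analysis of Profile with v2 as reader and v1 as writer:
  kind <- status (State -> State, writer required)
  score <- score (float32 -> float32, writer required)
  blob <- blob (bytes -> bytes, writer required)
  nickname <- nickname (string -> string, writer optional)
  owner <- owner (string -> string, writer optional)
  age <- age (int64 -> int64, writer optional)
  breaking: (owner, R1)
  breaking: (owner, R4)
  => backward verdict for Profile: BREAKING, 2 violation(s)
forward analysis of Profile with v1 as reader and v2 as writer:
  status <- kind (State -> State, writer required)
  score <- score (float32 -> float32, writer optional)
  blob <- blob (bytes -> bytes, writer required)
  nickname <- nickname (string -> string, writer optional)
  owner <- owner (string -> string, writer required)
  age <- age (int64 -> int64, writer optional)
  breaking: (score, R4)
  => forward verdict for Profile: BREAKING, 1 violation(s)
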